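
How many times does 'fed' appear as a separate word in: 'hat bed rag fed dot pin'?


Scanning each word for exact match 'fed':
  Word 1: 'hat' -> no
  Word 2: 'bed' -> no
  Word 3: 'rag' -> no
  Word 4: 'fed' -> MATCH
  Word 5: 'dot' -> no
  Word 6: 'pin' -> no
Total matches: 1

1


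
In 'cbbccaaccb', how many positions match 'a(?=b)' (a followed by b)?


Lookahead 'a(?=b)' matches 'a' only when followed by 'b'.
String: 'cbbccaaccb'
Checking each position where char is 'a':
  pos 5: 'a' -> no (next='a')
  pos 6: 'a' -> no (next='c')
Matching positions: []
Count: 0

0


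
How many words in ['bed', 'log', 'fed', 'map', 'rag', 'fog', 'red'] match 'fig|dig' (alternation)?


Alternation 'fig|dig' matches either 'fig' or 'dig'.
Checking each word:
  'bed' -> no
  'log' -> no
  'fed' -> no
  'map' -> no
  'rag' -> no
  'fog' -> no
  'red' -> no
Matches: []
Count: 0

0


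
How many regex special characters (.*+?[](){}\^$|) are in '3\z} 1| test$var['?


Regex special characters are: . * + ? [ ] ( ) { } \ ^ $ |
Scanning '3\z} 1| test$var[':
  pos 1: '\' -> SPECIAL
  pos 3: '}' -> SPECIAL
  pos 6: '|' -> SPECIAL
  pos 12: '$' -> SPECIAL
  pos 16: '[' -> SPECIAL
Special chars found: ['\\', '}', '|', '$', '[']
Total: 5

5


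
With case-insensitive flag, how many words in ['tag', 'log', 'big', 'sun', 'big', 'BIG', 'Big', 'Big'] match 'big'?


Case-insensitive matching: compare each word's lowercase form to 'big'.
  'tag' -> lower='tag' -> no
  'log' -> lower='log' -> no
  'big' -> lower='big' -> MATCH
  'sun' -> lower='sun' -> no
  'big' -> lower='big' -> MATCH
  'BIG' -> lower='big' -> MATCH
  'Big' -> lower='big' -> MATCH
  'Big' -> lower='big' -> MATCH
Matches: ['big', 'big', 'BIG', 'Big', 'Big']
Count: 5

5


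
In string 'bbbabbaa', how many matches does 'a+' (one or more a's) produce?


Pattern 'a+' matches one or more consecutive a's.
String: 'bbbabbaa'
Scanning for runs of a:
  Match 1: 'a' (length 1)
  Match 2: 'aa' (length 2)
Total matches: 2

2


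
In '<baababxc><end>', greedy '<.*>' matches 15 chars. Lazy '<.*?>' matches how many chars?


Greedy '<.*>' tries to match as MUCH as possible.
Lazy '<.*?>' tries to match as LITTLE as possible.

String: '<baababxc><end>'
Greedy '<.*>' starts at first '<' and extends to the LAST '>': '<baababxc><end>' (15 chars)
Lazy '<.*?>' starts at first '<' and stops at the FIRST '>': '<baababxc>' (10 chars)

10


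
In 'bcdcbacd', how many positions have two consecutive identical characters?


Looking for consecutive identical characters in 'bcdcbacd':
  pos 0-1: 'b' vs 'c' -> different
  pos 1-2: 'c' vs 'd' -> different
  pos 2-3: 'd' vs 'c' -> different
  pos 3-4: 'c' vs 'b' -> different
  pos 4-5: 'b' vs 'a' -> different
  pos 5-6: 'a' vs 'c' -> different
  pos 6-7: 'c' vs 'd' -> different
Consecutive identical pairs: []
Count: 0

0


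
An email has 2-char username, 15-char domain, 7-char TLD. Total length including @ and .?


An email address has format: username@domain.tld
Username length: 2
'@' character: 1
Domain length: 15
'.' character: 1
TLD length: 7
Total = 2 + 1 + 15 + 1 + 7 = 26

26


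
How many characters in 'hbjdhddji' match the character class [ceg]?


Character class [ceg] matches any of: {c, e, g}
Scanning string 'hbjdhddji' character by character:
  pos 0: 'h' -> no
  pos 1: 'b' -> no
  pos 2: 'j' -> no
  pos 3: 'd' -> no
  pos 4: 'h' -> no
  pos 5: 'd' -> no
  pos 6: 'd' -> no
  pos 7: 'j' -> no
  pos 8: 'i' -> no
Total matches: 0

0


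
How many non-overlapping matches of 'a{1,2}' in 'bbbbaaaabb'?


Pattern 'a{1,2}' matches between 1 and 2 consecutive a's (greedy).
String: 'bbbbaaaabb'
Finding runs of a's and applying greedy matching:
  Run at pos 4: 'aaaa' (length 4)
Matches: ['aa', 'aa']
Count: 2

2


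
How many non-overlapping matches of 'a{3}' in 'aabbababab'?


Pattern 'a{3}' matches exactly 3 consecutive a's (greedy, non-overlapping).
String: 'aabbababab'
Scanning for runs of a's:
  Run at pos 0: 'aa' (length 2) -> 0 match(es)
  Run at pos 4: 'a' (length 1) -> 0 match(es)
  Run at pos 6: 'a' (length 1) -> 0 match(es)
  Run at pos 8: 'a' (length 1) -> 0 match(es)
Matches found: []
Total: 0

0


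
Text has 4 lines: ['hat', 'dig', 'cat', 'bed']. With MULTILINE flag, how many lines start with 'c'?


With MULTILINE flag, ^ matches the start of each line.
Lines: ['hat', 'dig', 'cat', 'bed']
Checking which lines start with 'c':
  Line 1: 'hat' -> no
  Line 2: 'dig' -> no
  Line 3: 'cat' -> MATCH
  Line 4: 'bed' -> no
Matching lines: ['cat']
Count: 1

1


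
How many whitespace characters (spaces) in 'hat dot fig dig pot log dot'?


\s matches whitespace characters (spaces, tabs, etc.).
Text: 'hat dot fig dig pot log dot'
This text has 7 words separated by spaces.
Number of spaces = number of words - 1 = 7 - 1 = 6

6


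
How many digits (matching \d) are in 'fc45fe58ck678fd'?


\d matches any digit 0-9.
Scanning 'fc45fe58ck678fd':
  pos 2: '4' -> DIGIT
  pos 3: '5' -> DIGIT
  pos 6: '5' -> DIGIT
  pos 7: '8' -> DIGIT
  pos 10: '6' -> DIGIT
  pos 11: '7' -> DIGIT
  pos 12: '8' -> DIGIT
Digits found: ['4', '5', '5', '8', '6', '7', '8']
Total: 7

7


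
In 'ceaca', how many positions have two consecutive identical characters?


Looking for consecutive identical characters in 'ceaca':
  pos 0-1: 'c' vs 'e' -> different
  pos 1-2: 'e' vs 'a' -> different
  pos 2-3: 'a' vs 'c' -> different
  pos 3-4: 'c' vs 'a' -> different
Consecutive identical pairs: []
Count: 0

0


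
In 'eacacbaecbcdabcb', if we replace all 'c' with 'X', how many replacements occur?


re.sub('c', 'X', text) replaces every occurrence of 'c' with 'X'.
Text: 'eacacbaecbcdabcb'
Scanning for 'c':
  pos 2: 'c' -> replacement #1
  pos 4: 'c' -> replacement #2
  pos 8: 'c' -> replacement #3
  pos 10: 'c' -> replacement #4
  pos 14: 'c' -> replacement #5
Total replacements: 5

5


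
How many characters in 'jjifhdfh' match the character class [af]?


Character class [af] matches any of: {a, f}
Scanning string 'jjifhdfh' character by character:
  pos 0: 'j' -> no
  pos 1: 'j' -> no
  pos 2: 'i' -> no
  pos 3: 'f' -> MATCH
  pos 4: 'h' -> no
  pos 5: 'd' -> no
  pos 6: 'f' -> MATCH
  pos 7: 'h' -> no
Total matches: 2

2


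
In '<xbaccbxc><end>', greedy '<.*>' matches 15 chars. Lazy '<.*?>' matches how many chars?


Greedy '<.*>' tries to match as MUCH as possible.
Lazy '<.*?>' tries to match as LITTLE as possible.

String: '<xbaccbxc><end>'
Greedy '<.*>' starts at first '<' and extends to the LAST '>': '<xbaccbxc><end>' (15 chars)
Lazy '<.*?>' starts at first '<' and stops at the FIRST '>': '<xbaccbxc>' (10 chars)

10


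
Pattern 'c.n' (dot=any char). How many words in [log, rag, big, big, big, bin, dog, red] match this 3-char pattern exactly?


Pattern 'c.n' means: starts with 'c', any single char, ends with 'n'.
Checking each word (must be exactly 3 chars):
  'log' (len=3): no
  'rag' (len=3): no
  'big' (len=3): no
  'big' (len=3): no
  'big' (len=3): no
  'bin' (len=3): no
  'dog' (len=3): no
  'red' (len=3): no
Matching words: []
Total: 0

0


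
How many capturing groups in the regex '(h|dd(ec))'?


To count capturing groups, count each '(' that starts a group.
Pattern: '(h|dd(ec))'
Walking through the pattern:
  Position 0: '(' -> group #1
  Position 5: '(' -> group #2
Total capturing groups: 2

2


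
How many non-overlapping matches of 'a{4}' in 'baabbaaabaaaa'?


Pattern 'a{4}' matches exactly 4 consecutive a's (greedy, non-overlapping).
String: 'baabbaaabaaaa'
Scanning for runs of a's:
  Run at pos 1: 'aa' (length 2) -> 0 match(es)
  Run at pos 5: 'aaa' (length 3) -> 0 match(es)
  Run at pos 9: 'aaaa' (length 4) -> 1 match(es)
Matches found: ['aaaa']
Total: 1

1


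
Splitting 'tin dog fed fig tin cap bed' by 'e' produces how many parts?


Splitting by 'e' breaks the string at each occurrence of the separator.
Text: 'tin dog fed fig tin cap bed'
Parts after split:
  Part 1: 'tin dog f'
  Part 2: 'd fig tin cap b'
  Part 3: 'd'
Total parts: 3

3


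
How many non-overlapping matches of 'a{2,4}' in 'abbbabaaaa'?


Pattern 'a{2,4}' matches between 2 and 4 consecutive a's (greedy).
String: 'abbbabaaaa'
Finding runs of a's and applying greedy matching:
  Run at pos 0: 'a' (length 1)
  Run at pos 4: 'a' (length 1)
  Run at pos 6: 'aaaa' (length 4)
Matches: ['aaaa']
Count: 1

1


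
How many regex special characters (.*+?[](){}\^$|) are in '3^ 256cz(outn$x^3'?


Regex special characters are: . * + ? [ ] ( ) { } \ ^ $ |
Scanning '3^ 256cz(outn$x^3':
  pos 1: '^' -> SPECIAL
  pos 8: '(' -> SPECIAL
  pos 13: '$' -> SPECIAL
  pos 15: '^' -> SPECIAL
Special chars found: ['^', '(', '$', '^']
Total: 4

4


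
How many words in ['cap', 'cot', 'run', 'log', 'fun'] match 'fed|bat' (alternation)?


Alternation 'fed|bat' matches either 'fed' or 'bat'.
Checking each word:
  'cap' -> no
  'cot' -> no
  'run' -> no
  'log' -> no
  'fun' -> no
Matches: []
Count: 0

0


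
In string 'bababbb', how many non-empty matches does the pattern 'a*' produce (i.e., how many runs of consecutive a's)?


Pattern 'a*' matches zero or more a's. We want non-empty runs of consecutive a's.
String: 'bababbb'
Walking through the string to find runs of a's:
  Run 1: positions 1-1 -> 'a'
  Run 2: positions 3-3 -> 'a'
Non-empty runs found: ['a', 'a']
Count: 2

2


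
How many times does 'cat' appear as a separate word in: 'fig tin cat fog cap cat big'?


Scanning each word for exact match 'cat':
  Word 1: 'fig' -> no
  Word 2: 'tin' -> no
  Word 3: 'cat' -> MATCH
  Word 4: 'fog' -> no
  Word 5: 'cap' -> no
  Word 6: 'cat' -> MATCH
  Word 7: 'big' -> no
Total matches: 2

2


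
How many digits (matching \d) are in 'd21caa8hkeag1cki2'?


\d matches any digit 0-9.
Scanning 'd21caa8hkeag1cki2':
  pos 1: '2' -> DIGIT
  pos 2: '1' -> DIGIT
  pos 6: '8' -> DIGIT
  pos 12: '1' -> DIGIT
  pos 16: '2' -> DIGIT
Digits found: ['2', '1', '8', '1', '2']
Total: 5

5


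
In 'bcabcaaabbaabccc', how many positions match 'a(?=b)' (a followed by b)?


Lookahead 'a(?=b)' matches 'a' only when followed by 'b'.
String: 'bcabcaaabbaabccc'
Checking each position where char is 'a':
  pos 2: 'a' -> MATCH (next='b')
  pos 5: 'a' -> no (next='a')
  pos 6: 'a' -> no (next='a')
  pos 7: 'a' -> MATCH (next='b')
  pos 10: 'a' -> no (next='a')
  pos 11: 'a' -> MATCH (next='b')
Matching positions: [2, 7, 11]
Count: 3

3


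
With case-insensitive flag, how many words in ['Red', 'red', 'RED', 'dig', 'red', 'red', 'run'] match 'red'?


Case-insensitive matching: compare each word's lowercase form to 'red'.
  'Red' -> lower='red' -> MATCH
  'red' -> lower='red' -> MATCH
  'RED' -> lower='red' -> MATCH
  'dig' -> lower='dig' -> no
  'red' -> lower='red' -> MATCH
  'red' -> lower='red' -> MATCH
  'run' -> lower='run' -> no
Matches: ['Red', 'red', 'RED', 'red', 'red']
Count: 5

5


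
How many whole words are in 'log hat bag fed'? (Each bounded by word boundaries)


Word boundaries (\b) mark the start/end of each word.
Text: 'log hat bag fed'
Splitting by whitespace:
  Word 1: 'log'
  Word 2: 'hat'
  Word 3: 'bag'
  Word 4: 'fed'
Total whole words: 4

4


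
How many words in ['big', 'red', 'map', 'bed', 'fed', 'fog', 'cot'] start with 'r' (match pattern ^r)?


Pattern ^r anchors to start of word. Check which words begin with 'r':
  'big' -> no
  'red' -> MATCH (starts with 'r')
  'map' -> no
  'bed' -> no
  'fed' -> no
  'fog' -> no
  'cot' -> no
Matching words: ['red']
Count: 1

1


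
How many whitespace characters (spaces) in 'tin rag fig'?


\s matches whitespace characters (spaces, tabs, etc.).
Text: 'tin rag fig'
This text has 3 words separated by spaces.
Number of spaces = number of words - 1 = 3 - 1 = 2

2


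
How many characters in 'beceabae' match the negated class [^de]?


Negated class [^de] matches any char NOT in {d, e}
Scanning 'beceabae':
  pos 0: 'b' -> MATCH
  pos 1: 'e' -> no (excluded)
  pos 2: 'c' -> MATCH
  pos 3: 'e' -> no (excluded)
  pos 4: 'a' -> MATCH
  pos 5: 'b' -> MATCH
  pos 6: 'a' -> MATCH
  pos 7: 'e' -> no (excluded)
Total matches: 5

5


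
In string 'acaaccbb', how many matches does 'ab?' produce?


Pattern 'ab?' matches 'a' optionally followed by 'b'.
String: 'acaaccbb'
Scanning left to right for 'a' then checking next char:
  Match 1: 'a' (a not followed by b)
  Match 2: 'a' (a not followed by b)
  Match 3: 'a' (a not followed by b)
Total matches: 3

3


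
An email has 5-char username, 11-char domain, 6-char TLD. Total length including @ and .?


An email address has format: username@domain.tld
Username length: 5
'@' character: 1
Domain length: 11
'.' character: 1
TLD length: 6
Total = 5 + 1 + 11 + 1 + 6 = 24

24


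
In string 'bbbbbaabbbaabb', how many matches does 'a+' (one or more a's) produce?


Pattern 'a+' matches one or more consecutive a's.
String: 'bbbbbaabbbaabb'
Scanning for runs of a:
  Match 1: 'aa' (length 2)
  Match 2: 'aa' (length 2)
Total matches: 2

2


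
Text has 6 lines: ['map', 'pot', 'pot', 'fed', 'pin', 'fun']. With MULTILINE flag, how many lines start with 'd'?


With MULTILINE flag, ^ matches the start of each line.
Lines: ['map', 'pot', 'pot', 'fed', 'pin', 'fun']
Checking which lines start with 'd':
  Line 1: 'map' -> no
  Line 2: 'pot' -> no
  Line 3: 'pot' -> no
  Line 4: 'fed' -> no
  Line 5: 'pin' -> no
  Line 6: 'fun' -> no
Matching lines: []
Count: 0

0


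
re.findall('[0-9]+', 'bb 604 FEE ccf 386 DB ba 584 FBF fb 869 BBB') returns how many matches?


Pattern '[0-9]+' finds one or more digits.
Text: 'bb 604 FEE ccf 386 DB ba 584 FBF fb 869 BBB'
Scanning for matches:
  Match 1: '604'
  Match 2: '386'
  Match 3: '584'
  Match 4: '869'
Total matches: 4

4


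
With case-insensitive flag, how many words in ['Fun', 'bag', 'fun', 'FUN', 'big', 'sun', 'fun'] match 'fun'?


Case-insensitive matching: compare each word's lowercase form to 'fun'.
  'Fun' -> lower='fun' -> MATCH
  'bag' -> lower='bag' -> no
  'fun' -> lower='fun' -> MATCH
  'FUN' -> lower='fun' -> MATCH
  'big' -> lower='big' -> no
  'sun' -> lower='sun' -> no
  'fun' -> lower='fun' -> MATCH
Matches: ['Fun', 'fun', 'FUN', 'fun']
Count: 4

4


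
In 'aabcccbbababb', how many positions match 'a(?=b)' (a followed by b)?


Lookahead 'a(?=b)' matches 'a' only when followed by 'b'.
String: 'aabcccbbababb'
Checking each position where char is 'a':
  pos 0: 'a' -> no (next='a')
  pos 1: 'a' -> MATCH (next='b')
  pos 8: 'a' -> MATCH (next='b')
  pos 10: 'a' -> MATCH (next='b')
Matching positions: [1, 8, 10]
Count: 3

3


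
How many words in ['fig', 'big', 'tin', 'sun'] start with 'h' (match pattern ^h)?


Pattern ^h anchors to start of word. Check which words begin with 'h':
  'fig' -> no
  'big' -> no
  'tin' -> no
  'sun' -> no
Matching words: []
Count: 0

0


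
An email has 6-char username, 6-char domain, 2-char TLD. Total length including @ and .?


An email address has format: username@domain.tld
Username length: 6
'@' character: 1
Domain length: 6
'.' character: 1
TLD length: 2
Total = 6 + 1 + 6 + 1 + 2 = 16

16


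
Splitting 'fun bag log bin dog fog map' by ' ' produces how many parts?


Splitting by ' ' breaks the string at each occurrence of the separator.
Text: 'fun bag log bin dog fog map'
Parts after split:
  Part 1: 'fun'
  Part 2: 'bag'
  Part 3: 'log'
  Part 4: 'bin'
  Part 5: 'dog'
  Part 6: 'fog'
  Part 7: 'map'
Total parts: 7

7


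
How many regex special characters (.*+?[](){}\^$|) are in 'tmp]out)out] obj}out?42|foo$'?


Regex special characters are: . * + ? [ ] ( ) { } \ ^ $ |
Scanning 'tmp]out)out] obj}out?42|foo$':
  pos 3: ']' -> SPECIAL
  pos 7: ')' -> SPECIAL
  pos 11: ']' -> SPECIAL
  pos 16: '}' -> SPECIAL
  pos 20: '?' -> SPECIAL
  pos 23: '|' -> SPECIAL
  pos 27: '$' -> SPECIAL
Special chars found: [']', ')', ']', '}', '?', '|', '$']
Total: 7

7


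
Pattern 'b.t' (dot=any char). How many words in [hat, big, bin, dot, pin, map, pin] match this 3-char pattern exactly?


Pattern 'b.t' means: starts with 'b', any single char, ends with 't'.
Checking each word (must be exactly 3 chars):
  'hat' (len=3): no
  'big' (len=3): no
  'bin' (len=3): no
  'dot' (len=3): no
  'pin' (len=3): no
  'map' (len=3): no
  'pin' (len=3): no
Matching words: []
Total: 0

0


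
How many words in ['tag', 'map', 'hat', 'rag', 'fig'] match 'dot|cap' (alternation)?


Alternation 'dot|cap' matches either 'dot' or 'cap'.
Checking each word:
  'tag' -> no
  'map' -> no
  'hat' -> no
  'rag' -> no
  'fig' -> no
Matches: []
Count: 0

0


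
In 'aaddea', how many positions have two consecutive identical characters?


Looking for consecutive identical characters in 'aaddea':
  pos 0-1: 'a' vs 'a' -> MATCH ('aa')
  pos 1-2: 'a' vs 'd' -> different
  pos 2-3: 'd' vs 'd' -> MATCH ('dd')
  pos 3-4: 'd' vs 'e' -> different
  pos 4-5: 'e' vs 'a' -> different
Consecutive identical pairs: ['aa', 'dd']
Count: 2

2


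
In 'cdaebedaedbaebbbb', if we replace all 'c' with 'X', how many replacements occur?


re.sub('c', 'X', text) replaces every occurrence of 'c' with 'X'.
Text: 'cdaebedaedbaebbbb'
Scanning for 'c':
  pos 0: 'c' -> replacement #1
Total replacements: 1

1


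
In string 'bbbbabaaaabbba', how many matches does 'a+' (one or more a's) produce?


Pattern 'a+' matches one or more consecutive a's.
String: 'bbbbabaaaabbba'
Scanning for runs of a:
  Match 1: 'a' (length 1)
  Match 2: 'aaaa' (length 4)
  Match 3: 'a' (length 1)
Total matches: 3

3


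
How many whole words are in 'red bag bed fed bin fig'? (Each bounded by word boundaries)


Word boundaries (\b) mark the start/end of each word.
Text: 'red bag bed fed bin fig'
Splitting by whitespace:
  Word 1: 'red'
  Word 2: 'bag'
  Word 3: 'bed'
  Word 4: 'fed'
  Word 5: 'bin'
  Word 6: 'fig'
Total whole words: 6

6


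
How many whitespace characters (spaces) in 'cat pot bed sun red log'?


\s matches whitespace characters (spaces, tabs, etc.).
Text: 'cat pot bed sun red log'
This text has 6 words separated by spaces.
Number of spaces = number of words - 1 = 6 - 1 = 5

5


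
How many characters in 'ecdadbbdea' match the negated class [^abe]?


Negated class [^abe] matches any char NOT in {a, b, e}
Scanning 'ecdadbbdea':
  pos 0: 'e' -> no (excluded)
  pos 1: 'c' -> MATCH
  pos 2: 'd' -> MATCH
  pos 3: 'a' -> no (excluded)
  pos 4: 'd' -> MATCH
  pos 5: 'b' -> no (excluded)
  pos 6: 'b' -> no (excluded)
  pos 7: 'd' -> MATCH
  pos 8: 'e' -> no (excluded)
  pos 9: 'a' -> no (excluded)
Total matches: 4

4


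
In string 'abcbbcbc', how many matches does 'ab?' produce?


Pattern 'ab?' matches 'a' optionally followed by 'b'.
String: 'abcbbcbc'
Scanning left to right for 'a' then checking next char:
  Match 1: 'ab' (a followed by b)
Total matches: 1

1


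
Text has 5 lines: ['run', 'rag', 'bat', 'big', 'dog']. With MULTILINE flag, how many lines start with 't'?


With MULTILINE flag, ^ matches the start of each line.
Lines: ['run', 'rag', 'bat', 'big', 'dog']
Checking which lines start with 't':
  Line 1: 'run' -> no
  Line 2: 'rag' -> no
  Line 3: 'bat' -> no
  Line 4: 'big' -> no
  Line 5: 'dog' -> no
Matching lines: []
Count: 0

0


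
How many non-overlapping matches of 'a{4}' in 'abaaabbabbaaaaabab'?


Pattern 'a{4}' matches exactly 4 consecutive a's (greedy, non-overlapping).
String: 'abaaabbabbaaaaabab'
Scanning for runs of a's:
  Run at pos 0: 'a' (length 1) -> 0 match(es)
  Run at pos 2: 'aaa' (length 3) -> 0 match(es)
  Run at pos 7: 'a' (length 1) -> 0 match(es)
  Run at pos 10: 'aaaaa' (length 5) -> 1 match(es)
  Run at pos 16: 'a' (length 1) -> 0 match(es)
Matches found: ['aaaa']
Total: 1

1


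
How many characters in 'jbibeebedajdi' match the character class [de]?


Character class [de] matches any of: {d, e}
Scanning string 'jbibeebedajdi' character by character:
  pos 0: 'j' -> no
  pos 1: 'b' -> no
  pos 2: 'i' -> no
  pos 3: 'b' -> no
  pos 4: 'e' -> MATCH
  pos 5: 'e' -> MATCH
  pos 6: 'b' -> no
  pos 7: 'e' -> MATCH
  pos 8: 'd' -> MATCH
  pos 9: 'a' -> no
  pos 10: 'j' -> no
  pos 11: 'd' -> MATCH
  pos 12: 'i' -> no
Total matches: 5

5


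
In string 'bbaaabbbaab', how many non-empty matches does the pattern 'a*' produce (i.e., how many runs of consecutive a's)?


Pattern 'a*' matches zero or more a's. We want non-empty runs of consecutive a's.
String: 'bbaaabbbaab'
Walking through the string to find runs of a's:
  Run 1: positions 2-4 -> 'aaa'
  Run 2: positions 8-9 -> 'aa'
Non-empty runs found: ['aaa', 'aa']
Count: 2

2


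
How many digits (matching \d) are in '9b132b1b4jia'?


\d matches any digit 0-9.
Scanning '9b132b1b4jia':
  pos 0: '9' -> DIGIT
  pos 2: '1' -> DIGIT
  pos 3: '3' -> DIGIT
  pos 4: '2' -> DIGIT
  pos 6: '1' -> DIGIT
  pos 8: '4' -> DIGIT
Digits found: ['9', '1', '3', '2', '1', '4']
Total: 6

6


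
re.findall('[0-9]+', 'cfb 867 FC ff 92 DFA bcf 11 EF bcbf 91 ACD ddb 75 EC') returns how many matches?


Pattern '[0-9]+' finds one or more digits.
Text: 'cfb 867 FC ff 92 DFA bcf 11 EF bcbf 91 ACD ddb 75 EC'
Scanning for matches:
  Match 1: '867'
  Match 2: '92'
  Match 3: '11'
  Match 4: '91'
  Match 5: '75'
Total matches: 5

5


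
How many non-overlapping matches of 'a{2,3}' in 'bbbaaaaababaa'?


Pattern 'a{2,3}' matches between 2 and 3 consecutive a's (greedy).
String: 'bbbaaaaababaa'
Finding runs of a's and applying greedy matching:
  Run at pos 3: 'aaaaa' (length 5)
  Run at pos 9: 'a' (length 1)
  Run at pos 11: 'aa' (length 2)
Matches: ['aaa', 'aa', 'aa']
Count: 3

3


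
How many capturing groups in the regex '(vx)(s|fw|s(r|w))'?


To count capturing groups, count each '(' that starts a group.
Pattern: '(vx)(s|fw|s(r|w))'
Walking through the pattern:
  Position 0: '(' -> group #1
  Position 4: '(' -> group #2
  Position 11: '(' -> group #3
Total capturing groups: 3

3


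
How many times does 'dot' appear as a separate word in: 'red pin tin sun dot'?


Scanning each word for exact match 'dot':
  Word 1: 'red' -> no
  Word 2: 'pin' -> no
  Word 3: 'tin' -> no
  Word 4: 'sun' -> no
  Word 5: 'dot' -> MATCH
Total matches: 1

1


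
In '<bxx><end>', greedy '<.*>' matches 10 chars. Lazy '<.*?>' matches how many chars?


Greedy '<.*>' tries to match as MUCH as possible.
Lazy '<.*?>' tries to match as LITTLE as possible.

String: '<bxx><end>'
Greedy '<.*>' starts at first '<' and extends to the LAST '>': '<bxx><end>' (10 chars)
Lazy '<.*?>' starts at first '<' and stops at the FIRST '>': '<bxx>' (5 chars)

5


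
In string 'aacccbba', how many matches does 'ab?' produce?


Pattern 'ab?' matches 'a' optionally followed by 'b'.
String: 'aacccbba'
Scanning left to right for 'a' then checking next char:
  Match 1: 'a' (a not followed by b)
  Match 2: 'a' (a not followed by b)
  Match 3: 'a' (a not followed by b)
Total matches: 3

3


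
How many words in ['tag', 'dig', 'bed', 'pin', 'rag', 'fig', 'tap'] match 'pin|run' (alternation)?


Alternation 'pin|run' matches either 'pin' or 'run'.
Checking each word:
  'tag' -> no
  'dig' -> no
  'bed' -> no
  'pin' -> MATCH
  'rag' -> no
  'fig' -> no
  'tap' -> no
Matches: ['pin']
Count: 1

1


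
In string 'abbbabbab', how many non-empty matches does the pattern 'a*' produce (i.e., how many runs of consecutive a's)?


Pattern 'a*' matches zero or more a's. We want non-empty runs of consecutive a's.
String: 'abbbabbab'
Walking through the string to find runs of a's:
  Run 1: positions 0-0 -> 'a'
  Run 2: positions 4-4 -> 'a'
  Run 3: positions 7-7 -> 'a'
Non-empty runs found: ['a', 'a', 'a']
Count: 3

3


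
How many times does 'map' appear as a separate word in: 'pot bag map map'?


Scanning each word for exact match 'map':
  Word 1: 'pot' -> no
  Word 2: 'bag' -> no
  Word 3: 'map' -> MATCH
  Word 4: 'map' -> MATCH
Total matches: 2

2


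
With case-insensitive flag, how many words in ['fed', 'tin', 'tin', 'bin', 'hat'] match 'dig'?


Case-insensitive matching: compare each word's lowercase form to 'dig'.
  'fed' -> lower='fed' -> no
  'tin' -> lower='tin' -> no
  'tin' -> lower='tin' -> no
  'bin' -> lower='bin' -> no
  'hat' -> lower='hat' -> no
Matches: []
Count: 0

0


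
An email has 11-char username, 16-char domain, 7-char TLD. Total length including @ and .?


An email address has format: username@domain.tld
Username length: 11
'@' character: 1
Domain length: 16
'.' character: 1
TLD length: 7
Total = 11 + 1 + 16 + 1 + 7 = 36

36


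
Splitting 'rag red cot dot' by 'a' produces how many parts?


Splitting by 'a' breaks the string at each occurrence of the separator.
Text: 'rag red cot dot'
Parts after split:
  Part 1: 'r'
  Part 2: 'g red cot dot'
Total parts: 2

2


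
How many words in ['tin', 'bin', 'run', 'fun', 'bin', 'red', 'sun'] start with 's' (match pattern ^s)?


Pattern ^s anchors to start of word. Check which words begin with 's':
  'tin' -> no
  'bin' -> no
  'run' -> no
  'fun' -> no
  'bin' -> no
  'red' -> no
  'sun' -> MATCH (starts with 's')
Matching words: ['sun']
Count: 1

1


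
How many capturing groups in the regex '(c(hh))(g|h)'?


To count capturing groups, count each '(' that starts a group.
Pattern: '(c(hh))(g|h)'
Walking through the pattern:
  Position 0: '(' -> group #1
  Position 2: '(' -> group #2
  Position 7: '(' -> group #3
Total capturing groups: 3

3


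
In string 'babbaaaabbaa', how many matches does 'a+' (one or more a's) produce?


Pattern 'a+' matches one or more consecutive a's.
String: 'babbaaaabbaa'
Scanning for runs of a:
  Match 1: 'a' (length 1)
  Match 2: 'aaaa' (length 4)
  Match 3: 'aa' (length 2)
Total matches: 3

3


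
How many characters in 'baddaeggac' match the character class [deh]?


Character class [deh] matches any of: {d, e, h}
Scanning string 'baddaeggac' character by character:
  pos 0: 'b' -> no
  pos 1: 'a' -> no
  pos 2: 'd' -> MATCH
  pos 3: 'd' -> MATCH
  pos 4: 'a' -> no
  pos 5: 'e' -> MATCH
  pos 6: 'g' -> no
  pos 7: 'g' -> no
  pos 8: 'a' -> no
  pos 9: 'c' -> no
Total matches: 3

3


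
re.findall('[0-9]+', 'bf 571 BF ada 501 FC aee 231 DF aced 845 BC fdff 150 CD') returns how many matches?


Pattern '[0-9]+' finds one or more digits.
Text: 'bf 571 BF ada 501 FC aee 231 DF aced 845 BC fdff 150 CD'
Scanning for matches:
  Match 1: '571'
  Match 2: '501'
  Match 3: '231'
  Match 4: '845'
  Match 5: '150'
Total matches: 5

5


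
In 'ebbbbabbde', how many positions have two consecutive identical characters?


Looking for consecutive identical characters in 'ebbbbabbde':
  pos 0-1: 'e' vs 'b' -> different
  pos 1-2: 'b' vs 'b' -> MATCH ('bb')
  pos 2-3: 'b' vs 'b' -> MATCH ('bb')
  pos 3-4: 'b' vs 'b' -> MATCH ('bb')
  pos 4-5: 'b' vs 'a' -> different
  pos 5-6: 'a' vs 'b' -> different
  pos 6-7: 'b' vs 'b' -> MATCH ('bb')
  pos 7-8: 'b' vs 'd' -> different
  pos 8-9: 'd' vs 'e' -> different
Consecutive identical pairs: ['bb', 'bb', 'bb', 'bb']
Count: 4

4


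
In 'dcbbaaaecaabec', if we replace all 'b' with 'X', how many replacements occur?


re.sub('b', 'X', text) replaces every occurrence of 'b' with 'X'.
Text: 'dcbbaaaecaabec'
Scanning for 'b':
  pos 2: 'b' -> replacement #1
  pos 3: 'b' -> replacement #2
  pos 11: 'b' -> replacement #3
Total replacements: 3

3


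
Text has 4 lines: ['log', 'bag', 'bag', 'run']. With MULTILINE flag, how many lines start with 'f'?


With MULTILINE flag, ^ matches the start of each line.
Lines: ['log', 'bag', 'bag', 'run']
Checking which lines start with 'f':
  Line 1: 'log' -> no
  Line 2: 'bag' -> no
  Line 3: 'bag' -> no
  Line 4: 'run' -> no
Matching lines: []
Count: 0

0


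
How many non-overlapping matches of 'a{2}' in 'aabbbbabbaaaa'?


Pattern 'a{2}' matches exactly 2 consecutive a's (greedy, non-overlapping).
String: 'aabbbbabbaaaa'
Scanning for runs of a's:
  Run at pos 0: 'aa' (length 2) -> 1 match(es)
  Run at pos 6: 'a' (length 1) -> 0 match(es)
  Run at pos 9: 'aaaa' (length 4) -> 2 match(es)
Matches found: ['aa', 'aa', 'aa']
Total: 3

3


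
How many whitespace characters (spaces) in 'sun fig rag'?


\s matches whitespace characters (spaces, tabs, etc.).
Text: 'sun fig rag'
This text has 3 words separated by spaces.
Number of spaces = number of words - 1 = 3 - 1 = 2

2


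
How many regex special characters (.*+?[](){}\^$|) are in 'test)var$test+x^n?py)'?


Regex special characters are: . * + ? [ ] ( ) { } \ ^ $ |
Scanning 'test)var$test+x^n?py)':
  pos 4: ')' -> SPECIAL
  pos 8: '$' -> SPECIAL
  pos 13: '+' -> SPECIAL
  pos 15: '^' -> SPECIAL
  pos 17: '?' -> SPECIAL
  pos 20: ')' -> SPECIAL
Special chars found: [')', '$', '+', '^', '?', ')']
Total: 6

6


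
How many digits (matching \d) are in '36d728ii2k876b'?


\d matches any digit 0-9.
Scanning '36d728ii2k876b':
  pos 0: '3' -> DIGIT
  pos 1: '6' -> DIGIT
  pos 3: '7' -> DIGIT
  pos 4: '2' -> DIGIT
  pos 5: '8' -> DIGIT
  pos 8: '2' -> DIGIT
  pos 10: '8' -> DIGIT
  pos 11: '7' -> DIGIT
  pos 12: '6' -> DIGIT
Digits found: ['3', '6', '7', '2', '8', '2', '8', '7', '6']
Total: 9

9


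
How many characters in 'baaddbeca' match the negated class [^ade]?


Negated class [^ade] matches any char NOT in {a, d, e}
Scanning 'baaddbeca':
  pos 0: 'b' -> MATCH
  pos 1: 'a' -> no (excluded)
  pos 2: 'a' -> no (excluded)
  pos 3: 'd' -> no (excluded)
  pos 4: 'd' -> no (excluded)
  pos 5: 'b' -> MATCH
  pos 6: 'e' -> no (excluded)
  pos 7: 'c' -> MATCH
  pos 8: 'a' -> no (excluded)
Total matches: 3

3


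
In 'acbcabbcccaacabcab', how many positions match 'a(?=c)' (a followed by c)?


Lookahead 'a(?=c)' matches 'a' only when followed by 'c'.
String: 'acbcabbcccaacabcab'
Checking each position where char is 'a':
  pos 0: 'a' -> MATCH (next='c')
  pos 4: 'a' -> no (next='b')
  pos 10: 'a' -> no (next='a')
  pos 11: 'a' -> MATCH (next='c')
  pos 13: 'a' -> no (next='b')
  pos 16: 'a' -> no (next='b')
Matching positions: [0, 11]
Count: 2

2


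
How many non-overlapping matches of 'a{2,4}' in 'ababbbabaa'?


Pattern 'a{2,4}' matches between 2 and 4 consecutive a's (greedy).
String: 'ababbbabaa'
Finding runs of a's and applying greedy matching:
  Run at pos 0: 'a' (length 1)
  Run at pos 2: 'a' (length 1)
  Run at pos 6: 'a' (length 1)
  Run at pos 8: 'aa' (length 2)
Matches: ['aa']
Count: 1

1


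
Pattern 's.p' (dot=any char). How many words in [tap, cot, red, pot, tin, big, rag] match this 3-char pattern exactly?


Pattern 's.p' means: starts with 's', any single char, ends with 'p'.
Checking each word (must be exactly 3 chars):
  'tap' (len=3): no
  'cot' (len=3): no
  'red' (len=3): no
  'pot' (len=3): no
  'tin' (len=3): no
  'big' (len=3): no
  'rag' (len=3): no
Matching words: []
Total: 0

0


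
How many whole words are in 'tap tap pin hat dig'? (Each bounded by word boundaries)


Word boundaries (\b) mark the start/end of each word.
Text: 'tap tap pin hat dig'
Splitting by whitespace:
  Word 1: 'tap'
  Word 2: 'tap'
  Word 3: 'pin'
  Word 4: 'hat'
  Word 5: 'dig'
Total whole words: 5

5


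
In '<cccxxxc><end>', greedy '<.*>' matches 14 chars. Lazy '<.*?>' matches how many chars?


Greedy '<.*>' tries to match as MUCH as possible.
Lazy '<.*?>' tries to match as LITTLE as possible.

String: '<cccxxxc><end>'
Greedy '<.*>' starts at first '<' and extends to the LAST '>': '<cccxxxc><end>' (14 chars)
Lazy '<.*?>' starts at first '<' and stops at the FIRST '>': '<cccxxxc>' (9 chars)

9


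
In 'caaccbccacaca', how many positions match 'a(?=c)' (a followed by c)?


Lookahead 'a(?=c)' matches 'a' only when followed by 'c'.
String: 'caaccbccacaca'
Checking each position where char is 'a':
  pos 1: 'a' -> no (next='a')
  pos 2: 'a' -> MATCH (next='c')
  pos 8: 'a' -> MATCH (next='c')
  pos 10: 'a' -> MATCH (next='c')
Matching positions: [2, 8, 10]
Count: 3

3


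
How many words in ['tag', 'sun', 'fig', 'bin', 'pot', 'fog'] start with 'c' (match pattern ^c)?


Pattern ^c anchors to start of word. Check which words begin with 'c':
  'tag' -> no
  'sun' -> no
  'fig' -> no
  'bin' -> no
  'pot' -> no
  'fog' -> no
Matching words: []
Count: 0

0


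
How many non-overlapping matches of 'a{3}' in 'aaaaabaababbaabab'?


Pattern 'a{3}' matches exactly 3 consecutive a's (greedy, non-overlapping).
String: 'aaaaabaababbaabab'
Scanning for runs of a's:
  Run at pos 0: 'aaaaa' (length 5) -> 1 match(es)
  Run at pos 6: 'aa' (length 2) -> 0 match(es)
  Run at pos 9: 'a' (length 1) -> 0 match(es)
  Run at pos 12: 'aa' (length 2) -> 0 match(es)
  Run at pos 15: 'a' (length 1) -> 0 match(es)
Matches found: ['aaa']
Total: 1

1


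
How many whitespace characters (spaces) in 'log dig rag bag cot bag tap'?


\s matches whitespace characters (spaces, tabs, etc.).
Text: 'log dig rag bag cot bag tap'
This text has 7 words separated by spaces.
Number of spaces = number of words - 1 = 7 - 1 = 6

6


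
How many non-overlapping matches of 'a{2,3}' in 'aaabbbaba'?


Pattern 'a{2,3}' matches between 2 and 3 consecutive a's (greedy).
String: 'aaabbbaba'
Finding runs of a's and applying greedy matching:
  Run at pos 0: 'aaa' (length 3)
  Run at pos 6: 'a' (length 1)
  Run at pos 8: 'a' (length 1)
Matches: ['aaa']
Count: 1

1


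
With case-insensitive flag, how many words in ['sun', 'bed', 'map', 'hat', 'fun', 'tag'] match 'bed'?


Case-insensitive matching: compare each word's lowercase form to 'bed'.
  'sun' -> lower='sun' -> no
  'bed' -> lower='bed' -> MATCH
  'map' -> lower='map' -> no
  'hat' -> lower='hat' -> no
  'fun' -> lower='fun' -> no
  'tag' -> lower='tag' -> no
Matches: ['bed']
Count: 1

1


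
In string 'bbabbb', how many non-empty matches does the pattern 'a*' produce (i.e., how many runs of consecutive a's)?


Pattern 'a*' matches zero or more a's. We want non-empty runs of consecutive a's.
String: 'bbabbb'
Walking through the string to find runs of a's:
  Run 1: positions 2-2 -> 'a'
Non-empty runs found: ['a']
Count: 1

1


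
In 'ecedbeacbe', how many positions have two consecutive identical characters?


Looking for consecutive identical characters in 'ecedbeacbe':
  pos 0-1: 'e' vs 'c' -> different
  pos 1-2: 'c' vs 'e' -> different
  pos 2-3: 'e' vs 'd' -> different
  pos 3-4: 'd' vs 'b' -> different
  pos 4-5: 'b' vs 'e' -> different
  pos 5-6: 'e' vs 'a' -> different
  pos 6-7: 'a' vs 'c' -> different
  pos 7-8: 'c' vs 'b' -> different
  pos 8-9: 'b' vs 'e' -> different
Consecutive identical pairs: []
Count: 0

0


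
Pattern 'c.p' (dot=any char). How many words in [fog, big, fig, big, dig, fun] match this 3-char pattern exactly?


Pattern 'c.p' means: starts with 'c', any single char, ends with 'p'.
Checking each word (must be exactly 3 chars):
  'fog' (len=3): no
  'big' (len=3): no
  'fig' (len=3): no
  'big' (len=3): no
  'dig' (len=3): no
  'fun' (len=3): no
Matching words: []
Total: 0

0


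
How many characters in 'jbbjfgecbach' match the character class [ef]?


Character class [ef] matches any of: {e, f}
Scanning string 'jbbjfgecbach' character by character:
  pos 0: 'j' -> no
  pos 1: 'b' -> no
  pos 2: 'b' -> no
  pos 3: 'j' -> no
  pos 4: 'f' -> MATCH
  pos 5: 'g' -> no
  pos 6: 'e' -> MATCH
  pos 7: 'c' -> no
  pos 8: 'b' -> no
  pos 9: 'a' -> no
  pos 10: 'c' -> no
  pos 11: 'h' -> no
Total matches: 2

2


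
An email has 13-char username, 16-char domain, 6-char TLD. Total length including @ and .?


An email address has format: username@domain.tld
Username length: 13
'@' character: 1
Domain length: 16
'.' character: 1
TLD length: 6
Total = 13 + 1 + 16 + 1 + 6 = 37

37


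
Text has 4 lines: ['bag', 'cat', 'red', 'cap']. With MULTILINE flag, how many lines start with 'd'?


With MULTILINE flag, ^ matches the start of each line.
Lines: ['bag', 'cat', 'red', 'cap']
Checking which lines start with 'd':
  Line 1: 'bag' -> no
  Line 2: 'cat' -> no
  Line 3: 'red' -> no
  Line 4: 'cap' -> no
Matching lines: []
Count: 0

0


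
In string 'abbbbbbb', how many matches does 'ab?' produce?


Pattern 'ab?' matches 'a' optionally followed by 'b'.
String: 'abbbbbbb'
Scanning left to right for 'a' then checking next char:
  Match 1: 'ab' (a followed by b)
Total matches: 1

1


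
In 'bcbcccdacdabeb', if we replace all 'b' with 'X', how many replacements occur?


re.sub('b', 'X', text) replaces every occurrence of 'b' with 'X'.
Text: 'bcbcccdacdabeb'
Scanning for 'b':
  pos 0: 'b' -> replacement #1
  pos 2: 'b' -> replacement #2
  pos 11: 'b' -> replacement #3
  pos 13: 'b' -> replacement #4
Total replacements: 4

4


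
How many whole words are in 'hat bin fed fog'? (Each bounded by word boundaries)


Word boundaries (\b) mark the start/end of each word.
Text: 'hat bin fed fog'
Splitting by whitespace:
  Word 1: 'hat'
  Word 2: 'bin'
  Word 3: 'fed'
  Word 4: 'fog'
Total whole words: 4

4


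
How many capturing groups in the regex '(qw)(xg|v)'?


To count capturing groups, count each '(' that starts a group.
Pattern: '(qw)(xg|v)'
Walking through the pattern:
  Position 0: '(' -> group #1
  Position 4: '(' -> group #2
Total capturing groups: 2

2


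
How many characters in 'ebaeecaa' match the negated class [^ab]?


Negated class [^ab] matches any char NOT in {a, b}
Scanning 'ebaeecaa':
  pos 0: 'e' -> MATCH
  pos 1: 'b' -> no (excluded)
  pos 2: 'a' -> no (excluded)
  pos 3: 'e' -> MATCH
  pos 4: 'e' -> MATCH
  pos 5: 'c' -> MATCH
  pos 6: 'a' -> no (excluded)
  pos 7: 'a' -> no (excluded)
Total matches: 4

4


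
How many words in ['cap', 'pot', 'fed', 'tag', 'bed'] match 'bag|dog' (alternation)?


Alternation 'bag|dog' matches either 'bag' or 'dog'.
Checking each word:
  'cap' -> no
  'pot' -> no
  'fed' -> no
  'tag' -> no
  'bed' -> no
Matches: []
Count: 0

0


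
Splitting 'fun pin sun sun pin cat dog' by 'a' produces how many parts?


Splitting by 'a' breaks the string at each occurrence of the separator.
Text: 'fun pin sun sun pin cat dog'
Parts after split:
  Part 1: 'fun pin sun sun pin c'
  Part 2: 't dog'
Total parts: 2

2


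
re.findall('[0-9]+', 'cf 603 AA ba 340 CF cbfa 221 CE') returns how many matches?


Pattern '[0-9]+' finds one or more digits.
Text: 'cf 603 AA ba 340 CF cbfa 221 CE'
Scanning for matches:
  Match 1: '603'
  Match 2: '340'
  Match 3: '221'
Total matches: 3

3


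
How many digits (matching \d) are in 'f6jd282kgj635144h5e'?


\d matches any digit 0-9.
Scanning 'f6jd282kgj635144h5e':
  pos 1: '6' -> DIGIT
  pos 4: '2' -> DIGIT
  pos 5: '8' -> DIGIT
  pos 6: '2' -> DIGIT
  pos 10: '6' -> DIGIT
  pos 11: '3' -> DIGIT
  pos 12: '5' -> DIGIT
  pos 13: '1' -> DIGIT
  pos 14: '4' -> DIGIT
  pos 15: '4' -> DIGIT
  pos 17: '5' -> DIGIT
Digits found: ['6', '2', '8', '2', '6', '3', '5', '1', '4', '4', '5']
Total: 11

11


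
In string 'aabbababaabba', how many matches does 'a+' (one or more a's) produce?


Pattern 'a+' matches one or more consecutive a's.
String: 'aabbababaabba'
Scanning for runs of a:
  Match 1: 'aa' (length 2)
  Match 2: 'a' (length 1)
  Match 3: 'a' (length 1)
  Match 4: 'aa' (length 2)
  Match 5: 'a' (length 1)
Total matches: 5

5


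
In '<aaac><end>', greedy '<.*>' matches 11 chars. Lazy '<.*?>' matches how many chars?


Greedy '<.*>' tries to match as MUCH as possible.
Lazy '<.*?>' tries to match as LITTLE as possible.

String: '<aaac><end>'
Greedy '<.*>' starts at first '<' and extends to the LAST '>': '<aaac><end>' (11 chars)
Lazy '<.*?>' starts at first '<' and stops at the FIRST '>': '<aaac>' (6 chars)

6


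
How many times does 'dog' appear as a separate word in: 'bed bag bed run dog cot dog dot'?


Scanning each word for exact match 'dog':
  Word 1: 'bed' -> no
  Word 2: 'bag' -> no
  Word 3: 'bed' -> no
  Word 4: 'run' -> no
  Word 5: 'dog' -> MATCH
  Word 6: 'cot' -> no
  Word 7: 'dog' -> MATCH
  Word 8: 'dot' -> no
Total matches: 2

2


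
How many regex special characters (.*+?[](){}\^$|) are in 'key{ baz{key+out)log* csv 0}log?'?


Regex special characters are: . * + ? [ ] ( ) { } \ ^ $ |
Scanning 'key{ baz{key+out)log* csv 0}log?':
  pos 3: '{' -> SPECIAL
  pos 8: '{' -> SPECIAL
  pos 12: '+' -> SPECIAL
  pos 16: ')' -> SPECIAL
  pos 20: '*' -> SPECIAL
  pos 27: '}' -> SPECIAL
  pos 31: '?' -> SPECIAL
Special chars found: ['{', '{', '+', ')', '*', '}', '?']
Total: 7

7
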